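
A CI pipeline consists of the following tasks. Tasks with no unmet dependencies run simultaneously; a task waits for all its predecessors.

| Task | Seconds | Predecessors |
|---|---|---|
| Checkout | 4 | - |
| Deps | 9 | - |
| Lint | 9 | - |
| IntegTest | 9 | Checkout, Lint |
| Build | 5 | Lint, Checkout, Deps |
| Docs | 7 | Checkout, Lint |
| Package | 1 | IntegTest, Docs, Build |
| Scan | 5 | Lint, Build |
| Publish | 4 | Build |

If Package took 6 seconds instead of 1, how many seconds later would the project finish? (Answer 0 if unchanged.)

5

As given, the longest chain is Lint→IntegTest→Package = 9+9+1 = 19, so the finish is 19 seconds.
Package is on the critical path; changing it to 6 makes that path 24 seconds.
The critical path is still Lint→IntegTest→Package; finish is now 24 seconds.
Change in finish: 24 − 19 = +5 seconds.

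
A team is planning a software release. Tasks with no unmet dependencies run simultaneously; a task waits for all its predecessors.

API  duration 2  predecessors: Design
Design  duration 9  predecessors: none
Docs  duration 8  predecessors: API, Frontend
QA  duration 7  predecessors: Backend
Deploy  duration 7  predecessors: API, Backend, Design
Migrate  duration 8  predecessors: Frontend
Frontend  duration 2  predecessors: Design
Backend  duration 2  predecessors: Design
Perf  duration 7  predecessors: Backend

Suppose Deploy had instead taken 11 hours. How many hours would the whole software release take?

22

As given, the longest chain is Design→Frontend→Docs = 9+2+8 = 19, so the finish is 19 hours.
Deploy has 1 hour of float (longest path through it is 18).
Now Design→Backend→Deploy = 9+2+11 = 22 is longest, so the finish becomes 22 hours.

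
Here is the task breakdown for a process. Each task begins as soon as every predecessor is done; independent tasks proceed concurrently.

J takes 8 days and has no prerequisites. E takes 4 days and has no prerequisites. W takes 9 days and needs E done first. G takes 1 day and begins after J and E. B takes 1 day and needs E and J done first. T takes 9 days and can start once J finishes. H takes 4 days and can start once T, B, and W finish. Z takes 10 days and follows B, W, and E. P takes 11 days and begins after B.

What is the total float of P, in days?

3

E→W→Z = 4+9+10 = 23 sets the makespan at 23 days.
P finishes as early as 20 and must finish by 23.
Slack of P = 12 − 9 = 3 days.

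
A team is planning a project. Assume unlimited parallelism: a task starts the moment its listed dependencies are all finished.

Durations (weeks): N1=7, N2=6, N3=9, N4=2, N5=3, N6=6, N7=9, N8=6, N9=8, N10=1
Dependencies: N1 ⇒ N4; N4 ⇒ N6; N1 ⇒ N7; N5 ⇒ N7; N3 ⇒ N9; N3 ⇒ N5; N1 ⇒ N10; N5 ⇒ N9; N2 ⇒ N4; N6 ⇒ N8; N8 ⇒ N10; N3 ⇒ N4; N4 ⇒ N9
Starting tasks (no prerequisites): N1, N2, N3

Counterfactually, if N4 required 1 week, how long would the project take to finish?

23

Baseline: N3→N4→N6→N8→N10 = 9+2+6+6+1 = 24 → 24 weeks.
N4 is on the critical path; changing it to 1 makes that path 23 weeks.
The critical path is still N3→N4→N6→N8→N10; finish is now 23 weeks.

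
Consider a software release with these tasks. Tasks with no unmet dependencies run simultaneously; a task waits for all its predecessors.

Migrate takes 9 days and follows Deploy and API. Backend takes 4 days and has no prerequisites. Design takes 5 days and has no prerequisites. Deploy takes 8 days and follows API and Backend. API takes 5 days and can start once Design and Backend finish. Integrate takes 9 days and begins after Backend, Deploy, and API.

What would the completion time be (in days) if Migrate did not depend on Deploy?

27

Original critical path: Design→API→Deploy→Migrate = 5+5+8+9 = 27 ⇒ 27 days.
Without Deploy→Migrate, Migrate's earliest start moves from 18 to 10.
After: Design→API→Deploy→Integrate = 5+5+8+9 = 27 → 27 days.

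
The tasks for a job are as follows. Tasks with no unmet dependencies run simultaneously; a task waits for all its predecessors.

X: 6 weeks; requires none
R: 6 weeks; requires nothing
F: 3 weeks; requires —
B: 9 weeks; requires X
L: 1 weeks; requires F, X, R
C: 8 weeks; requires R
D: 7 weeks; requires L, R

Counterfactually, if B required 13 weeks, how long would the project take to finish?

19

As given, the longest chain is X→B = 6+9 = 15, so the finish is 15 weeks.
B is on the critical path; changing it to 13 makes that path 19 weeks.
The critical path is still X→B; finish is now 19 weeks.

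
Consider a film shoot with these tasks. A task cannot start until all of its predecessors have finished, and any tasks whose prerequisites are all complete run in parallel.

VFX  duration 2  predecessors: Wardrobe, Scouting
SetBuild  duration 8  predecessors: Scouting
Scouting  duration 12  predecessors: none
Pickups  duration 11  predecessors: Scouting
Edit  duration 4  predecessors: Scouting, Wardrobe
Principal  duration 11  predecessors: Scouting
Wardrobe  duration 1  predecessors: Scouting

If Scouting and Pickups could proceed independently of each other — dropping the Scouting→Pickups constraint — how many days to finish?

23

Before: longest chain Scouting→Principal = 12+11 = 23, finish 23.
Without Scouting→Pickups, Pickups's earliest start moves from 12 to 0.
After: Scouting→Principal = 12+11 = 23 → 23 days.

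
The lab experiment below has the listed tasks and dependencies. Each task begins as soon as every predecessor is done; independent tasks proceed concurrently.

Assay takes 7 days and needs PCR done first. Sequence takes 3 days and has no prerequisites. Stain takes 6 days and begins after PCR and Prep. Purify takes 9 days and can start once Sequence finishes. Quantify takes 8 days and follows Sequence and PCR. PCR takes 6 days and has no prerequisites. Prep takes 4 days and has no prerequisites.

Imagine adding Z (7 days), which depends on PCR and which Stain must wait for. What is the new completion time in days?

19

Originally the project takes 14 days.
With Z inserted, Stain now waits for max(PCR, Prep, Z).
New critical path: PCR→Z→Stain = 6+7+6 = 19 ⇒ 19 days.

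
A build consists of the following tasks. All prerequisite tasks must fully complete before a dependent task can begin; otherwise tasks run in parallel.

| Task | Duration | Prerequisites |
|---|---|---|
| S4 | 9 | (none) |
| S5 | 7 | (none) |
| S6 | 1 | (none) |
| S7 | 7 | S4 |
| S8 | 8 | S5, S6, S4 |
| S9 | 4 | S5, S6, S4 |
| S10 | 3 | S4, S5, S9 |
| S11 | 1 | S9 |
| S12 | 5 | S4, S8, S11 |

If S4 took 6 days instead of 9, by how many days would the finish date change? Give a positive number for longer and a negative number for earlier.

As given, the longest chain is S4→S8→S12 = 9+8+5 = 22, so the finish is 22 days.
Since S4 is critical, the -3 change carries straight to that chain (now 19 days).
Now S5→S8→S12 = 7+8+5 = 20 is longest, so the finish becomes 20 days.
Change in finish: 20 − 22 = -2 days.

-2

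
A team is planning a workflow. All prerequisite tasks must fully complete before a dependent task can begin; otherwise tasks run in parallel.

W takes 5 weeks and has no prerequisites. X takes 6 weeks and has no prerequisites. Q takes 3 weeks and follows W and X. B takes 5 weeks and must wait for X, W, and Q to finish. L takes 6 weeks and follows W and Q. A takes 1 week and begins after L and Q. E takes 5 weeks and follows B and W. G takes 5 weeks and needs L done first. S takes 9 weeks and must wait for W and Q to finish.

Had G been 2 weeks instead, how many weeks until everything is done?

As given, the longest chain is X→Q→L→G = 6+3+6+5 = 20, so the finish is 20 weeks.
Since G is critical, the -3 change carries straight to that chain (now 17 weeks).
Now X→Q→B→E = 6+3+5+5 = 19 is longest, so the finish becomes 19 weeks.

19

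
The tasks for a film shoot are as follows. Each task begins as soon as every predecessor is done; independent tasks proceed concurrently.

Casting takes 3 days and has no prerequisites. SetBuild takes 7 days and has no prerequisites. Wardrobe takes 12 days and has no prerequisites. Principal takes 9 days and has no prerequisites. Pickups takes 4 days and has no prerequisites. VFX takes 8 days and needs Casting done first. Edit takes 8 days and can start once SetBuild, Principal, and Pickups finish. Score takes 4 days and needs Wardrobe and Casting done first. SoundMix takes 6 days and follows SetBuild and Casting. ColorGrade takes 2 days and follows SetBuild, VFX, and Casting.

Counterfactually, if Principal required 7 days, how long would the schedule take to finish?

As given, the longest chain is Principal→Edit = 9+8 = 17, so the finish is 17 days.
Since Principal is critical, the -2 change carries straight to that chain (now 15 days).
Now Wardrobe→Score = 12+4 = 16 is longest, so the finish becomes 16 days.

16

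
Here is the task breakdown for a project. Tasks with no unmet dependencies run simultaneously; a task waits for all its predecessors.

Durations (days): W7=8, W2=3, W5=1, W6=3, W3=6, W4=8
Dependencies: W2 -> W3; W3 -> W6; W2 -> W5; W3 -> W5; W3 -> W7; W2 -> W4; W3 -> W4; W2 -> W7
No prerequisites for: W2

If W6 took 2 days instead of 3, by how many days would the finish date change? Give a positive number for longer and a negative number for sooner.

0

As given, the longest chain is W2→W3→W4 = 3+6+8 = 17, so the finish is 17 days.
W6 has 5 days of float (longest path through it is 12).
The critical path is still W2→W3→W4; finish is now 17 days.
Change in finish: 17 − 17 = +0 days.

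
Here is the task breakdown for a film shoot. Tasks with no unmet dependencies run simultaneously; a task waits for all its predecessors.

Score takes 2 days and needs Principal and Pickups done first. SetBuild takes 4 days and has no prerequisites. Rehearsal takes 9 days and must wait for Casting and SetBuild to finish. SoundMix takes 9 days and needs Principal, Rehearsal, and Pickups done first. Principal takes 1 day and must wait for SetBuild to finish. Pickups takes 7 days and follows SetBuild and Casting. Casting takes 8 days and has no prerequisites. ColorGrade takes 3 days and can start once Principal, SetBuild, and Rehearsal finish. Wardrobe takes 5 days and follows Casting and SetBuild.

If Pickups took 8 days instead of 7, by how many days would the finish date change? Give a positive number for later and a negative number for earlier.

0

Critical path before the change: Casting→Rehearsal→SoundMix = 8+9+9 = 26 giving 26 days.
Pickups is off the critical path — its longest chain is 24 days, giving 2 of slack.
No other chain overtakes it, so the finish is 26 days.
Change in finish: 26 − 26 = +0 days.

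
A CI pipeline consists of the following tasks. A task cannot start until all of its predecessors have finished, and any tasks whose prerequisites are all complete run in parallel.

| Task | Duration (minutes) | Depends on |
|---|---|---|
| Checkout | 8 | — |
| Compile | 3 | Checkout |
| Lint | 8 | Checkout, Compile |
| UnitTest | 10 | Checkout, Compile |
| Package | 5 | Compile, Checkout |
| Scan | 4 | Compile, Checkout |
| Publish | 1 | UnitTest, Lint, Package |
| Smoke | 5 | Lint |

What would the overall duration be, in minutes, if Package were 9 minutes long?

24

Baseline: Checkout→Compile→Lint→Smoke = 8+3+8+5 = 24 → 24 minutes.
The longest path through Package is only 17 minutes, so Package has float 7.
No other chain overtakes it, so the finish is 24 minutes.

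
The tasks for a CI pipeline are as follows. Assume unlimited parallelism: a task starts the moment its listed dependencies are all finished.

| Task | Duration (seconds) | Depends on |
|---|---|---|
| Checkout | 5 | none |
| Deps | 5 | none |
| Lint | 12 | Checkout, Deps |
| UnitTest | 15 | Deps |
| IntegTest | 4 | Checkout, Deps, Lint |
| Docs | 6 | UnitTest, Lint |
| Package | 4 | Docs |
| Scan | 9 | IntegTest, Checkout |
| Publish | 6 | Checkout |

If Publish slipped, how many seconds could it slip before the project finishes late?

19

The longest chain is Checkout→Lint→IntegTest→Scan = 5+12+4+9 = 30; overall finish 30 seconds.
Longest path through Publish: 11 seconds (earliest finish 11, latest finish 30).
So Publish can slip 30 − 11 = 19 seconds.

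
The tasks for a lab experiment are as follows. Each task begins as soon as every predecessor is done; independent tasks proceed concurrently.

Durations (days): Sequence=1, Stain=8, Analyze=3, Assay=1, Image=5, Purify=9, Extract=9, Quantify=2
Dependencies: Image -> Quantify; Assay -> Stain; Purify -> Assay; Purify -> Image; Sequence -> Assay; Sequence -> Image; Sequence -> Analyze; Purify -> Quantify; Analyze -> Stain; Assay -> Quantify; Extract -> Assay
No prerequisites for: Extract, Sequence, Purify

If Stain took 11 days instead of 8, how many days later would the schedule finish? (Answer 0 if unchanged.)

Baseline: Extract→Assay→Stain = 9+1+8 = 18 → 18 days.
Stain lies on that path, so at 11 days the path becomes 21 days.
No other chain overtakes it, so the finish is 21 days.
Change in finish: 21 − 18 = +3 days.

3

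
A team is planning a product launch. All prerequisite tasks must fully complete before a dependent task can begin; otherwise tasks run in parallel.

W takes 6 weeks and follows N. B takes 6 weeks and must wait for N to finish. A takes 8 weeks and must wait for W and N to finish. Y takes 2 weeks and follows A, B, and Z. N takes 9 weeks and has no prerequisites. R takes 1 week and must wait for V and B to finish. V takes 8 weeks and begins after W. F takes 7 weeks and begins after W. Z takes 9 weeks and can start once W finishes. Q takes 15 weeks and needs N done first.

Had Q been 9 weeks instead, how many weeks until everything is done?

26

The binding path is N→W→Z→Y = 9+6+9+2 = 26; finish at 26 weeks.
Q has 2 weeks of float (longest path through it is 24).
That remains the longest chain; total 26 weeks.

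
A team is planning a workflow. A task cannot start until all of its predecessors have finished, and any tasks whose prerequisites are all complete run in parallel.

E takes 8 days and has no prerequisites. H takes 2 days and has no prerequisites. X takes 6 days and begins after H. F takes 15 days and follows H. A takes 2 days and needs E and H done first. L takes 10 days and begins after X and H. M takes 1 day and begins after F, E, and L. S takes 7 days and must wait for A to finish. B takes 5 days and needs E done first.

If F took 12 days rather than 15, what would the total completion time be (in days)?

19

The binding path is H→X→L→M = 2+6+10+1 = 19; finish at 19 days.
F has 1 day of float (longest path through it is 18).
That remains the longest chain; total 19 days.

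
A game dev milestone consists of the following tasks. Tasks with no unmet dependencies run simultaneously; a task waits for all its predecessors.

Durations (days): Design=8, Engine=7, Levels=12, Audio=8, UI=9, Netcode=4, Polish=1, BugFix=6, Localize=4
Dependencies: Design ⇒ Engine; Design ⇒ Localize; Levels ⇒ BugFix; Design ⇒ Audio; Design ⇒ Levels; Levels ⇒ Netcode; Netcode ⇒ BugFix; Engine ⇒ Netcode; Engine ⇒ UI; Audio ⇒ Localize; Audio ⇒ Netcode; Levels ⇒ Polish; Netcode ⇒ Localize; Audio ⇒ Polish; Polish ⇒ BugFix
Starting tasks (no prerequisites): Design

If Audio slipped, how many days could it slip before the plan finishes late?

Critical path: Design→Levels→Netcode→BugFix = 8+12+4+6 = 30, so the finish is 30 days.
Longest path through Audio: 26 days (earliest finish 16, latest finish 20).
Slack of Audio = 12 − 8 = 4 days.

4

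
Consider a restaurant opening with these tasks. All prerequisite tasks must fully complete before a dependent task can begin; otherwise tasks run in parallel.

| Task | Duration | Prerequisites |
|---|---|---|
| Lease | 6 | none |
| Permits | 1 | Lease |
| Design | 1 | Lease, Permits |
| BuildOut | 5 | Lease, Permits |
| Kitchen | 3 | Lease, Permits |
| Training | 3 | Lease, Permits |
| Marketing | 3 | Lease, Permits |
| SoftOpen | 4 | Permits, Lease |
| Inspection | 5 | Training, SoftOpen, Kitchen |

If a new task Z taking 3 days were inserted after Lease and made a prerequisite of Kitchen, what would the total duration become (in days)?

17

Originally the plan takes 16 days.
With Z inserted, Kitchen now waits for max(Lease, Permits, Z).
New critical path: Lease→Z→Kitchen→Inspection = 6+3+3+5 = 17 ⇒ 17 days.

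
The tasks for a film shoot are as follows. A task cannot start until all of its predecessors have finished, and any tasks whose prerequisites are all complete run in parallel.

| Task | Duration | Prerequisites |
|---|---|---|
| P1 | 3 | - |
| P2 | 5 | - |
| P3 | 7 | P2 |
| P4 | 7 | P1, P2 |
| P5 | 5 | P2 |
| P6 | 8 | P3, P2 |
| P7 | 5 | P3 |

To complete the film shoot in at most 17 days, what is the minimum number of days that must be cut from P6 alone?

3

Current finish: 20 days; target: 17.
P6 is on every critical path, so each day cut from P6 cuts the finish by one (this holds down to a finish of 17).
Need 20 − 17 = 3 days off P6 → P6 becomes 5 days, finish becomes 17.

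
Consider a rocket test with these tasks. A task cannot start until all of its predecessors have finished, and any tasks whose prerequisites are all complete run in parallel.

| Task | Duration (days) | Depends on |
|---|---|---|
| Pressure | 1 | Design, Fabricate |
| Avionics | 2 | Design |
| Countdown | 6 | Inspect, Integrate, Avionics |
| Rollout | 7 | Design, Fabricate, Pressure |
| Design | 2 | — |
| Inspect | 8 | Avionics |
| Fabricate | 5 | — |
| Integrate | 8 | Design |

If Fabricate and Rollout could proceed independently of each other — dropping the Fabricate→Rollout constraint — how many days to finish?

18

Original critical path: Design→Avionics→Inspect→Countdown = 2+2+8+6 = 18 ⇒ 18 days.
Dropping Fabricate→Rollout doesn't change Rollout's earliest start (6); another predecessor still binds.
The longest chain is now Design→Avionics→Inspect→Countdown = 2+2+8+6 = 18, so the job takes 18 days.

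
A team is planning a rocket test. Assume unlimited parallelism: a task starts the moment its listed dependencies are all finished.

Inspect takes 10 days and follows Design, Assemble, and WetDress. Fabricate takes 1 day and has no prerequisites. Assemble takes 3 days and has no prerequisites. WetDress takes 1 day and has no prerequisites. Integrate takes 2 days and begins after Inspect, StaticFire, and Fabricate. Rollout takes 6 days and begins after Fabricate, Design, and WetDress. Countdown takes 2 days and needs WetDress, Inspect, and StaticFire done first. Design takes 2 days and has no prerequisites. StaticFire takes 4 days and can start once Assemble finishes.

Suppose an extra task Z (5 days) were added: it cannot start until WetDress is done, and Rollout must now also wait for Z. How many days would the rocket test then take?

Originally the rocket test takes 15 days.
With Z inserted, Rollout now waits for max(Fabricate, Design, WetDress, Z).
New critical path: Assemble→Inspect→Integrate = 3+10+2 = 15 ⇒ 15 days.

15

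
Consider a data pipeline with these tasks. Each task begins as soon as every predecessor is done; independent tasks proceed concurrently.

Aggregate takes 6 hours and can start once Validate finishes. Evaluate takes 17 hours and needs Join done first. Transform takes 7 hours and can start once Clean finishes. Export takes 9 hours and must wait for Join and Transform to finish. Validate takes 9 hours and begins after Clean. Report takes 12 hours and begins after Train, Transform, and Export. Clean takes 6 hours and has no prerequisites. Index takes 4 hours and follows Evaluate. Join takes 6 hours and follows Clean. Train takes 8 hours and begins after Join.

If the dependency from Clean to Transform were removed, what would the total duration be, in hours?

33

Original critical path: Clean→Transform→Export→Report = 6+7+9+12 = 34 ⇒ 34 hours.
Without Clean→Transform, Transform's earliest start moves from 6 to 0.
After: Clean→Join→Evaluate→Index = 6+6+17+4 = 33 → 33 hours.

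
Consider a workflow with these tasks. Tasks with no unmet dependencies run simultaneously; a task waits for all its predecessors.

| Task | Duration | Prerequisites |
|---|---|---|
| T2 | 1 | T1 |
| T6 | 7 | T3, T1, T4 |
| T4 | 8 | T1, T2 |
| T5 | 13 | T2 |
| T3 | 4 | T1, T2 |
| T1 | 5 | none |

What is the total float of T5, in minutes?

2

Critical path: T1→T2→T4→T6 = 5+1+8+7 = 21, so the finish is 21 minutes.
Longest path through T5: 19 minutes (earliest finish 19, latest finish 21).
Float = 21 − 19 = 2.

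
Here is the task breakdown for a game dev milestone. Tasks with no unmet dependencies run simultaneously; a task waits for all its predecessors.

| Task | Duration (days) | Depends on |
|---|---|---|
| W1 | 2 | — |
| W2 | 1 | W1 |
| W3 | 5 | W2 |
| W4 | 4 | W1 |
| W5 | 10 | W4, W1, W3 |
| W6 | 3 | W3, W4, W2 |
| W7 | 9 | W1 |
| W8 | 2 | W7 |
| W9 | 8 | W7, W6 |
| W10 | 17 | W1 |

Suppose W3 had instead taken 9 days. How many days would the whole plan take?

23

Critical path before the change: W1→W2→W3→W6→W9 = 2+1+5+3+8 = 19 giving 19 days.
W3 lies on that path, so at 9 days the path becomes 23 days.
That remains the longest chain; total 23 days.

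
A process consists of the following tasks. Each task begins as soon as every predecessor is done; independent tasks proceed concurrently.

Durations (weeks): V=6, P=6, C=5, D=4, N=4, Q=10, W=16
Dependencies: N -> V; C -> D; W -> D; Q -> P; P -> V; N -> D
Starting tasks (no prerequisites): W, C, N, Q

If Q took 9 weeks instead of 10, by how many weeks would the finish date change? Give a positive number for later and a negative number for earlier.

-1

Critical path before the change: Q→P→V = 10+6+6 = 22 giving 22 weeks.
Q is on the critical path; changing it to 9 makes that path 21 weeks.
No other chain overtakes it, so the finish is 21 weeks.
Change in finish: 21 − 22 = -1 weeks.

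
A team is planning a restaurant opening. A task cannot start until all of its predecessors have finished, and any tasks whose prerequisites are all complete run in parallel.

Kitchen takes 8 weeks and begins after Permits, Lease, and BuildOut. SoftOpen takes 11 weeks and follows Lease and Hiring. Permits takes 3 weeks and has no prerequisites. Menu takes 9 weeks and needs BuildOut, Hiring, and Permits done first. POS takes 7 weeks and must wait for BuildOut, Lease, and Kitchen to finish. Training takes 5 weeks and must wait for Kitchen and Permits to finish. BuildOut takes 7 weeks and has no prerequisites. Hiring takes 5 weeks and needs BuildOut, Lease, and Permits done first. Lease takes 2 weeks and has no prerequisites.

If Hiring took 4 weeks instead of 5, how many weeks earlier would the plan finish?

1

As given, the longest chain is BuildOut→Hiring→SoftOpen = 7+5+11 = 23, so the finish is 23 weeks.
Since Hiring is critical, the -1 change carries straight to that chain (now 22 weeks).
New critical path: BuildOut→Kitchen→POS = 7+8+7 = 22 ⇒ 22 weeks.
Change in finish: 22 − 23 = -1 weeks.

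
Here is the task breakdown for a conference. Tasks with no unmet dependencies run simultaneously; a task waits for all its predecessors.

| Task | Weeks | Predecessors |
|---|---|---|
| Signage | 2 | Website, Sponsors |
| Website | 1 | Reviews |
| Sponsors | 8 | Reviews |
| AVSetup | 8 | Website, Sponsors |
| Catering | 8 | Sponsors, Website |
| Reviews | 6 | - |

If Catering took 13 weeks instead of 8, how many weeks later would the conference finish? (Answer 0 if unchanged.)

Baseline: Reviews→Sponsors→Catering = 6+8+8 = 22 → 22 weeks.
Catering lies on that path, so at 13 weeks the path becomes 27 weeks.
The critical path is still Reviews→Sponsors→Catering; finish is now 27 weeks.
Change in finish: 27 − 22 = +5 weeks.

5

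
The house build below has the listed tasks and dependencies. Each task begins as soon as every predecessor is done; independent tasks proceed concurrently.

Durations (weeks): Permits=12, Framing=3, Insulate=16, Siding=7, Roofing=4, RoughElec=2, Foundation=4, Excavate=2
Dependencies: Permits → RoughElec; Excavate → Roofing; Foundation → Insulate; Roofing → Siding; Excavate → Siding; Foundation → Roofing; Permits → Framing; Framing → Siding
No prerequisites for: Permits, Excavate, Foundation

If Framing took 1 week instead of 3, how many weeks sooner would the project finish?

2

Actual critical path: Permits→Framing→Siding = 12+3+7 = 22 ⇒ 22 weeks.
Framing lies on that path, so at 1 week the path becomes 20 weeks.
The critical path is still Permits→Framing→Siding; finish is now 20 weeks.
Change in finish: 20 − 22 = -2 weeks.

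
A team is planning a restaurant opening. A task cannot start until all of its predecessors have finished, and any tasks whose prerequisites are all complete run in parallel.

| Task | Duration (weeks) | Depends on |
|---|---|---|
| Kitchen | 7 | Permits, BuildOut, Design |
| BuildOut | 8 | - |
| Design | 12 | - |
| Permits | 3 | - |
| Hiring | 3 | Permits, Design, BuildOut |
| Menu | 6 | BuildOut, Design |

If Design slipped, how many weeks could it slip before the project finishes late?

Critical path: Design→Kitchen = 12+7 = 19, so the finish is 19 weeks.
The longest chain containing Design totals 19 weeks.
So Design can slip 12 − 12 = 0 weeks.

0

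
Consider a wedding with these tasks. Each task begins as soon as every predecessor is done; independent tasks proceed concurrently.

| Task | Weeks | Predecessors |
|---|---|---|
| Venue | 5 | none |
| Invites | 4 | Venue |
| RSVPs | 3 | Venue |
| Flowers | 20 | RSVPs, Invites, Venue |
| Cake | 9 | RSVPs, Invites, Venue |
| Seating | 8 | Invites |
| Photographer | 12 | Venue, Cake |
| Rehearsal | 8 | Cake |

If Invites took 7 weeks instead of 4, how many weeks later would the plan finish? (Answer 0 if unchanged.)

3

The binding path is Venue→Invites→Cake→Photographer = 5+4+9+12 = 30; finish at 30 weeks.
Since Invites is critical, the +3 change carries straight to that chain (now 33 weeks).
No other chain overtakes it, so the finish is 33 weeks.
Change in finish: 33 − 30 = +3 weeks.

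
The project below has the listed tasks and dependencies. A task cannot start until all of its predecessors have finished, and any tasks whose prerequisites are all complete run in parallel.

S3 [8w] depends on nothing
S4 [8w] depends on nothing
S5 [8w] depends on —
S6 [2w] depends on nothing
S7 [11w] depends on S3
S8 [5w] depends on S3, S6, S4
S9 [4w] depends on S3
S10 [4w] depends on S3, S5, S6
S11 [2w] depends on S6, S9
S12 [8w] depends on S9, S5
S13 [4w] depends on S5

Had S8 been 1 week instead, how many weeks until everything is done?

20

Critical path before the change: S3→S9→S12 = 8+4+8 = 20 giving 20 weeks.
S8 has 7 weeks of float (longest path through it is 13).
The critical path is still S3→S9→S12; finish is now 20 weeks.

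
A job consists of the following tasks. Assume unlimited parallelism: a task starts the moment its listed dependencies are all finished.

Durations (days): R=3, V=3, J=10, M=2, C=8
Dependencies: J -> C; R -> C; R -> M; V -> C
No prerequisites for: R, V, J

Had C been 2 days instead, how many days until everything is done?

Baseline: J→C = 10+8 = 18 → 18 days.
Since C is critical, the -6 change carries straight to that chain (now 12 days).
The critical path is still J→C; finish is now 12 days.

12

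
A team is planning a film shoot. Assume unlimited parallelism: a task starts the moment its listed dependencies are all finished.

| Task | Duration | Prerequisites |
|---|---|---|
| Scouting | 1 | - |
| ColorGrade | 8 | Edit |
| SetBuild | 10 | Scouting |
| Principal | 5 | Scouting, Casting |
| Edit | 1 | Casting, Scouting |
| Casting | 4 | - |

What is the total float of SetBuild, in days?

2

Casting→Edit→ColorGrade = 4+1+8 = 13 sets the makespan at 13 days.
The longest chain containing SetBuild totals 11 days.
So SetBuild can slip 13 − 11 = 2 days.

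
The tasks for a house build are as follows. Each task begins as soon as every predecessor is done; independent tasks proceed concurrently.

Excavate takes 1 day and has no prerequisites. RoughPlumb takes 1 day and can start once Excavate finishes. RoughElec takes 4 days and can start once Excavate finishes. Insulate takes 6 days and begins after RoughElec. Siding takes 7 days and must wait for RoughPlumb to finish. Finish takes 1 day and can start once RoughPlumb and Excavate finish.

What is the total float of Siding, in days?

Excavate→RoughElec→Insulate = 1+4+6 = 11 sets the makespan at 11 days.
Longest path through Siding: 9 days (earliest finish 9, latest finish 11).
Float = 11 − 9 = 2.

2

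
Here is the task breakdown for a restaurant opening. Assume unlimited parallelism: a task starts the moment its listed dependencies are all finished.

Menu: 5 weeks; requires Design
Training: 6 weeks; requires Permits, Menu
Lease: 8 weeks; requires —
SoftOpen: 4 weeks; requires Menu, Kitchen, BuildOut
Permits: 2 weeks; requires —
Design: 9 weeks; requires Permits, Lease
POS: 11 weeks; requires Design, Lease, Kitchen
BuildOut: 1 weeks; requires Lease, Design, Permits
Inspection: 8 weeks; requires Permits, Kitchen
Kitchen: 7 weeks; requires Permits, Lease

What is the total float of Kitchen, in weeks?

Lease→Design→Menu→Training = 8+9+5+6 = 28 sets the makespan at 28 weeks.
Longest path through Kitchen: 26 weeks (earliest finish 15, latest finish 17).
Slack of Kitchen = 10 − 8 = 2 weeks.

2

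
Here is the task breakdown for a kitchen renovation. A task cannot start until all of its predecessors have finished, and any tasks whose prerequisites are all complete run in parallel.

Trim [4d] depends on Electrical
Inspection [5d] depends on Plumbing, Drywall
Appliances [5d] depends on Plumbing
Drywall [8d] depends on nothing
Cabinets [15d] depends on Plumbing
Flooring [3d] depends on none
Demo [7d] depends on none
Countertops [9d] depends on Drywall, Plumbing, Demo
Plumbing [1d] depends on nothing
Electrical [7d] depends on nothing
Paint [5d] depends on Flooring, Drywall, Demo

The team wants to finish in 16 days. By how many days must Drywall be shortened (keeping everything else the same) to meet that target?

1

Current finish: 17 days; target: 16.
Drywall is on every critical path, so each day cut from Drywall cuts the finish by one (this holds down to a finish of 16).
Need 17 − 16 = 1 day off Drywall → Drywall becomes 7 days, finish becomes 16.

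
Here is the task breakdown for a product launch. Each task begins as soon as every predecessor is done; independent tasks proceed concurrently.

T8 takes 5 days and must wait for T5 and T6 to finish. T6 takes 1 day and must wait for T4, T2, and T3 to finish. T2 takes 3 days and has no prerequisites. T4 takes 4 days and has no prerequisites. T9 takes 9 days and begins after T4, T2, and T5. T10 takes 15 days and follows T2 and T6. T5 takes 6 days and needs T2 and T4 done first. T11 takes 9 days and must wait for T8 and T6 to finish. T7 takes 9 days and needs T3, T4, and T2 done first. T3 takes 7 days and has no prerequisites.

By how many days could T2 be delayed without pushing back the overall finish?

1

T4→T5→T8→T11 = 4+6+5+9 = 24 sets the makespan at 24 days.
T2 finishes as early as 3 and must finish by 4.
So T2 can slip 4 − 3 = 1 day.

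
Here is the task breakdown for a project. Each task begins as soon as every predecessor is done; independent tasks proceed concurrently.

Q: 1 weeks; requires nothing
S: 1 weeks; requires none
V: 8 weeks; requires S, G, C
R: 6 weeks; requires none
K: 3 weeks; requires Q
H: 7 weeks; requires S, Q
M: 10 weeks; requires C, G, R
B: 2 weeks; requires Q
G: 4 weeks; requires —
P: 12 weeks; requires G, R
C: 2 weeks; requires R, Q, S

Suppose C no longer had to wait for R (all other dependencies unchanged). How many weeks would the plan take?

18

Before: longest chain R→P = 6+12 = 18, finish 18.
Without R→C, C's earliest start moves from 6 to 1.
The longest chain is now R→P = 6+12 = 18, so the plan takes 18 weeks.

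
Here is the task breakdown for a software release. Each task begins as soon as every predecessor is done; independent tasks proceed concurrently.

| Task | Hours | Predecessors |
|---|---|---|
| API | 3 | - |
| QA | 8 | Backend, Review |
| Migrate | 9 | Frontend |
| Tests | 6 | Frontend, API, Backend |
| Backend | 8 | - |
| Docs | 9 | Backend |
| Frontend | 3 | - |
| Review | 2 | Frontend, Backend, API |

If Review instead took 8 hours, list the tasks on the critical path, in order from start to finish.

Actual critical path: Backend→Review→QA = 8+2+8 = 18 ⇒ 18 hours.
Review lies on that path, so at 8 hours the path becomes 24 hours.
That remains the longest chain; total 24 hours.

Backend, Review, QA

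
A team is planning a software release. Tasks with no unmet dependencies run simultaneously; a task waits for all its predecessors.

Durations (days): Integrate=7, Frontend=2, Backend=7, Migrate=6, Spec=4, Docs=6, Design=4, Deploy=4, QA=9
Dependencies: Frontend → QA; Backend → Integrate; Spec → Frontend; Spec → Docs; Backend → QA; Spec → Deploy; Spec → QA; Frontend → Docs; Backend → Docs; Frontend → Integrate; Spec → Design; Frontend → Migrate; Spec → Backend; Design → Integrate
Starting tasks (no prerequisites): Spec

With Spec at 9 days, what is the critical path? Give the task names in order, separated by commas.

Spec, Backend, QA

Actual critical path: Spec→Backend→QA = 4+7+9 = 20 ⇒ 20 days.
Spec is on the critical path; changing it to 9 makes that path 25 days.
No other chain overtakes it, so the finish is 25 days.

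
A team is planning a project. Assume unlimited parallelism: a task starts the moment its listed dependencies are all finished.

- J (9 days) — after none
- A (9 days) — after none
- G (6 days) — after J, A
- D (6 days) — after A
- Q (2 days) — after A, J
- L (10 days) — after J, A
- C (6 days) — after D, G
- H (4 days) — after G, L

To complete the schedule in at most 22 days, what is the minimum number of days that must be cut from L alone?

Current finish: 23 days; target: 22.
L is on every critical path, so each day cut from L cuts the finish by one (this holds down to a finish of 21).
Need 23 − 22 = 1 day off L → L becomes 9 days, finish becomes 22.

1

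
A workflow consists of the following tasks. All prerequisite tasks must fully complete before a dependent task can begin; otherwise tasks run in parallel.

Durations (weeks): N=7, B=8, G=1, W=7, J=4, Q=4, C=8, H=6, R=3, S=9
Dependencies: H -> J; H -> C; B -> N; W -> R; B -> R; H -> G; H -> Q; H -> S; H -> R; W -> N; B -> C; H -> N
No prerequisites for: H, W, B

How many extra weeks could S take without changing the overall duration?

Critical path: B→C = 8+8 = 16, so the finish is 16 weeks.
Longest path through S: 15 weeks (earliest finish 15, latest finish 16).
So S can slip 16 − 15 = 1 week.

1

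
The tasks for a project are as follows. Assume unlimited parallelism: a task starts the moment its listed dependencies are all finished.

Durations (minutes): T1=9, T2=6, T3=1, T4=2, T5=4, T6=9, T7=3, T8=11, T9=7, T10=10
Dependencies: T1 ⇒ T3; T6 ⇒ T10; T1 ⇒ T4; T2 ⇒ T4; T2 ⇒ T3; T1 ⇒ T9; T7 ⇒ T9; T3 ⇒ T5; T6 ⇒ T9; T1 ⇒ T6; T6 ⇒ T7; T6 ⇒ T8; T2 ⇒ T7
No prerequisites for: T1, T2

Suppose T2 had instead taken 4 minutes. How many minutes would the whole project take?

The binding path is T1→T6→T8 = 9+9+11 = 29; finish at 29 minutes.
The longest path through T2 is only 16 minutes, so T2 has float 13.
The critical path is still T1→T6→T8; finish is now 29 minutes.

29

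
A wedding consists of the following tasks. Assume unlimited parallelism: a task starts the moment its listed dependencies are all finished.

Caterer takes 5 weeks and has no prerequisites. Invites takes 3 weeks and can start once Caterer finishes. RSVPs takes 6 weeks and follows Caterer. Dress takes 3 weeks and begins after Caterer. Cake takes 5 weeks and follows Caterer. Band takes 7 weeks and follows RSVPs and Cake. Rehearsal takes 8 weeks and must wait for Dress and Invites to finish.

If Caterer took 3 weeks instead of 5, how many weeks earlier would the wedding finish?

2

Baseline: Caterer→RSVPs→Band = 5+6+7 = 18 → 18 weeks.
Caterer lies on that path, so at 3 weeks the path becomes 16 weeks.
That remains the longest chain; total 16 weeks.
Change in finish: 16 − 18 = -2 weeks.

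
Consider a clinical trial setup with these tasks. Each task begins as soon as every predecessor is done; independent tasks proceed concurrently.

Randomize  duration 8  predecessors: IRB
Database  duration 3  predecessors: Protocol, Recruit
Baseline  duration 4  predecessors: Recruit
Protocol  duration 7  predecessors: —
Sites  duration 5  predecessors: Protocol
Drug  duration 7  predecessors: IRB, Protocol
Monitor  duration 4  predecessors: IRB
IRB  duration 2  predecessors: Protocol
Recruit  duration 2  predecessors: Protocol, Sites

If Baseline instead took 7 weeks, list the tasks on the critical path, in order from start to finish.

Protocol, Sites, Recruit, Baseline

As given, the longest chain is Protocol→Sites→Recruit→Baseline = 7+5+2+4 = 18, so the finish is 18 weeks.
Baseline lies on that path, so at 7 weeks the path becomes 21 weeks.
That remains the longest chain; total 21 weeks.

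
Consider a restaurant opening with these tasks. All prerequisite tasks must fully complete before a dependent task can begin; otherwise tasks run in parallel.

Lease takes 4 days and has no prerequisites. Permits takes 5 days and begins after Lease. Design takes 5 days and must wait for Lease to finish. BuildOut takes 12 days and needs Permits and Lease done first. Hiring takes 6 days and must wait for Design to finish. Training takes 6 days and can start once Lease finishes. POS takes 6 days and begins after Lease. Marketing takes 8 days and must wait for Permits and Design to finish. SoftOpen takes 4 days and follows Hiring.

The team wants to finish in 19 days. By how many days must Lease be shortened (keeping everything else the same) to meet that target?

2

Current finish: 21 days; target: 19.
Lease is on every critical path, so each day cut from Lease cuts the finish by one (this holds down to a finish of 18).
Need 21 − 19 = 2 days off Lease → Lease becomes 2 days, finish becomes 19.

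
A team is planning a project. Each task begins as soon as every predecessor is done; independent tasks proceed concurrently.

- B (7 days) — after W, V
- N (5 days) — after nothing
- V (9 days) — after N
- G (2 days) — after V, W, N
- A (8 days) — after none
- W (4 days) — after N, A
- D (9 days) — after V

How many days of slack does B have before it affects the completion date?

2

N→V→D = 5+9+9 = 23 sets the makespan at 23 days.
The longest chain containing B totals 21 days.
Float = 23 − 21 = 2.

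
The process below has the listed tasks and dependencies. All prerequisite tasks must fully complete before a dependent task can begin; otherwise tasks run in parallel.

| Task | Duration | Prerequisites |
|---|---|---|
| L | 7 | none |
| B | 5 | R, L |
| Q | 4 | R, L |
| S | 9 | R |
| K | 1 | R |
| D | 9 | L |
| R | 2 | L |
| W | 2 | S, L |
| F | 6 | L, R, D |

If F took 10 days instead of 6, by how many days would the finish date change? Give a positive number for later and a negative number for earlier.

Actual critical path: L→D→F = 7+9+6 = 22 ⇒ 22 days.
F lies on that path, so at 10 days the path becomes 26 days.
That remains the longest chain; total 26 days.
Change in finish: 26 − 22 = +4 days.

4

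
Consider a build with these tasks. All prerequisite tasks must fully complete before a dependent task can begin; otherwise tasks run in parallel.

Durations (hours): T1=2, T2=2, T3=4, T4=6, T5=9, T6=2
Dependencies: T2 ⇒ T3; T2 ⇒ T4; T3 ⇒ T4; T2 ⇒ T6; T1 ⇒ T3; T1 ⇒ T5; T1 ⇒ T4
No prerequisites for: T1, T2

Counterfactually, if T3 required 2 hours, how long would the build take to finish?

11

As given, the longest chain is T1→T3→T4 = 2+4+6 = 12, so the finish is 12 hours.
T3 lies on that path, so at 2 hours the path becomes 10 hours.
The binding chain switches to T1→T5 = 2+9 = 11; finish 11 hours.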